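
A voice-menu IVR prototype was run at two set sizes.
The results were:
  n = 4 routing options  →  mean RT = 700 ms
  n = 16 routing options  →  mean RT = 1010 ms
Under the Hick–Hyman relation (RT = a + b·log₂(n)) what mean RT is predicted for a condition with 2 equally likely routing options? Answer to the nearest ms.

Fit slope and intercept:
  b = (1010 − 700) / (log₂ 16 − log₂ 4) = 310 / (4 − 2) = 155 ms/bit
  a = 700 − 155 × 2 = 390 ms
Then RT(2) = 390 + 155 × log₂ 2 = 390 + 155 × 1 ≈ 545.000 ms.

545 ms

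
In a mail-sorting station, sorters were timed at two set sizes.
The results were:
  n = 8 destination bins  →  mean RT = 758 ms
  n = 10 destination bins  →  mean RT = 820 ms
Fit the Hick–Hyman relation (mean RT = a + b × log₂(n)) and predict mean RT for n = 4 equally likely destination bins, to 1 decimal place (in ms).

565.4 ms

With log₂ n on the abscissa the relation is linear; from the two conditions:
  b = (820 − 758) / (log₂ 10 − log₂ 8) = 62 / (3.3219 − 3) = 192.590 ms/bit
  a = 758 − 192.590 × 3 = 180.231 ms
Then RT(4) = 180.231 + 192.590 × log₂ 4 = 180.231 + 192.590 × 2 ≈ 565.410 ms.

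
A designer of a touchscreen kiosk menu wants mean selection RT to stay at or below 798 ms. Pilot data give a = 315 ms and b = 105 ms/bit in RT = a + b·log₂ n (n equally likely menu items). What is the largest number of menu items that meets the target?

24

Set 315 + 105·log₂ n ≤ 798 → log₂ n ≤ (798 − 315)/105 = 4.6000.
So n ≤ 2^4.6000 = 24.251; the largest integer n is 24.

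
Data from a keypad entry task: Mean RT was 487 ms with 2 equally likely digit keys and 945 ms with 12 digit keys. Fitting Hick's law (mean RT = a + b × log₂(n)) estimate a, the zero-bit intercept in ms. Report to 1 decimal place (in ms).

Slope: b = (945 − 487) / (log₂ 12 − log₂ 2) = 458/2.5850 = 177.179 ms/bit.
a = RT₁ − b·log₂ n₁ = 487 − 177.179 × 1 = 309.821 ms.

309.8 ms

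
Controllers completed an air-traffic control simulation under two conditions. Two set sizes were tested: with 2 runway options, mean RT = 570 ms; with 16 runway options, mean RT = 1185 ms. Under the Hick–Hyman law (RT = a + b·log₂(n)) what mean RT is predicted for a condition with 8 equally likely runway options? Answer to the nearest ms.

Solve the two-equation system in a and b:
  b = (1185 − 570) / (log₂ 16 − log₂ 2) = 615 / (4 − 1) = 205 ms/bit
  a = 570 − 205 × 1 = 365 ms
Then RT(8) = 365 + 205 × log₂ 8 = 365 + 205 × 3 ≈ 980.000 ms.

980 ms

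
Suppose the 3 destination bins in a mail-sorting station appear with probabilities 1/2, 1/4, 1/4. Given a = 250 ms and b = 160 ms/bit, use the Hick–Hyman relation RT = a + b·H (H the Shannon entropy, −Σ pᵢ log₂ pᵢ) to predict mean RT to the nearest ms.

490 ms

H = −Σ pᵢ log₂ pᵢ = 0.5·1 + 0.25·2 + 0.25·2 = 1.500 bits.
RT = 250 + 160 × 1.500 = 490.00 ms.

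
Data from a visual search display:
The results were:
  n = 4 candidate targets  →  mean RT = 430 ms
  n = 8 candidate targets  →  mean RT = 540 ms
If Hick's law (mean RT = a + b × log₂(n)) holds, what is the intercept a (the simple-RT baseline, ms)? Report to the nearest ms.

210 ms

Slope: b = (540 − 430) / (log₂ 8 − log₂ 4) = 110/1.0000 = 110 ms/bit.
Intercept: a = 430 − 110·log₂(4) = 210.000 ms.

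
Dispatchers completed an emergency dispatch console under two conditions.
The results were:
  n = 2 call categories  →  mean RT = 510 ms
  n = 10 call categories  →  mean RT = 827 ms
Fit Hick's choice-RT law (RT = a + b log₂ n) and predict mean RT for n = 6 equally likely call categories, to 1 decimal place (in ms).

Solve the two-equation system in a and b:
  b = (827 − 510) / (log₂ 10 − log₂ 2) = 317 / (3.3219 − 1) = 136.524 ms/bit
  a = 510 − 136.524 × 1 = 373.476 ms
Then RT(6) = 373.476 + 136.524 × log₂ 6 = 373.476 + 136.524 × 2.5850 ≈ 726.386 ms.

726.4 ms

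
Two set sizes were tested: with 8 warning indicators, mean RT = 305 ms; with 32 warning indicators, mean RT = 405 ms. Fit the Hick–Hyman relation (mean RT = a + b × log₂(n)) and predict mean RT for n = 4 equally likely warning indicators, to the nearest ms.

255 ms

Solve the two-equation system in a and b:
  b = (405 − 305) / (log₂ 32 − log₂ 8) = 100 / (5 − 3) = 50 ms/bit
  a = 305 − 50 × 3 = 155 ms
Then RT(4) = 155 + 50 × log₂ 4 = 155 + 50 × 2 ≈ 255.000 ms.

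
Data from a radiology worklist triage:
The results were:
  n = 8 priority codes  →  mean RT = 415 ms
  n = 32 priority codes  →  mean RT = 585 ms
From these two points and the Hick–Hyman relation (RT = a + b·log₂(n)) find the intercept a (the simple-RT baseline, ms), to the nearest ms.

160 ms

b = (RT₂ − RT₁)/(log₂ n₂ − log₂ n₁) = (585 − 415)/(5 − 3) = 85 ms/bit.
a = RT₁ − b·log₂ n₁ = 415 − 85 × 3 = 160.000 ms.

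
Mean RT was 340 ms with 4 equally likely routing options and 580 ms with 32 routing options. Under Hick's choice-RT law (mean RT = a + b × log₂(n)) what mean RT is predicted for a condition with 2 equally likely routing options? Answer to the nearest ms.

Fit slope and intercept:
  b = (580 − 340) / (log₂ 32 − log₂ 4) = 240 / (5 − 2) = 80 ms/bit
  a = 340 − 80 × 2 = 180 ms
Then RT(2) = 180 + 80 × log₂ 2 = 180 + 80 × 1 ≈ 260.000 ms.

260 ms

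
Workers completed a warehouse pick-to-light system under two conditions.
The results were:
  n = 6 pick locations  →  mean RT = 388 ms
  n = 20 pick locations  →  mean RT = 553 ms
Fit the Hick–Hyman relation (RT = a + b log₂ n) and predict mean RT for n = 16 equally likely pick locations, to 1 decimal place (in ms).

522.4 ms

With log₂ n on the abscissa the relation is linear; from the two conditions:
  b = (553 − 388) / (log₂ 20 − log₂ 6) = 165 / (4.3219 − 2.5850) = 94.993 ms/bit
  a = 388 − 94.993 × 2.5850 = 142.446 ms
Then RT(16) = 142.446 + 94.993 × log₂ 16 = 142.446 + 94.993 × 4 ≈ 522.419 ms.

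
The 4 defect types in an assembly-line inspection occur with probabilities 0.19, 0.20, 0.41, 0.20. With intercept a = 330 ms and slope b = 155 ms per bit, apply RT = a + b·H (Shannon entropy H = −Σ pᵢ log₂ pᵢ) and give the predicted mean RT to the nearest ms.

H = 0.19·log₂(1/0.19) + 0.20·log₂(1/0.20) + 0.41·log₂(1/0.41) + 0.20·log₂(1/0.20) = 1.9114 bits.
RT = 330 + 155 × 1.9114 = 626.26 ms.

626 ms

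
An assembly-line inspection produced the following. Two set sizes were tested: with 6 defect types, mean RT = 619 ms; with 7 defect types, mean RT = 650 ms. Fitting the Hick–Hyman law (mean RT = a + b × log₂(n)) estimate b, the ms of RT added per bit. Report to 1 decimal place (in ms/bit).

The slope on a log₂ axis is (650 − 619) / (2.8074 − 2.5850) = 139.393 ms/bit.

139.4 ms/bit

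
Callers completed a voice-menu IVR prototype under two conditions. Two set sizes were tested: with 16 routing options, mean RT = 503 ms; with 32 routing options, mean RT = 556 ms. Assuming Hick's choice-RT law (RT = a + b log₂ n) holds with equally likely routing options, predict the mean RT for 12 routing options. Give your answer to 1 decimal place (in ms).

481.0 ms

Solve the two-equation system in a and b:
  b = (556 − 503) / (log₂ 32 − log₂ 16) = 53 / (5 − 4) = 53.000 ms/bit
  a = 503 − 53.000 × 4 = 291.000 ms
Then RT(12) = 291.000 + 53.000 × log₂ 12 = 291.000 + 53.000 × 3.5850 ≈ 481.003 ms.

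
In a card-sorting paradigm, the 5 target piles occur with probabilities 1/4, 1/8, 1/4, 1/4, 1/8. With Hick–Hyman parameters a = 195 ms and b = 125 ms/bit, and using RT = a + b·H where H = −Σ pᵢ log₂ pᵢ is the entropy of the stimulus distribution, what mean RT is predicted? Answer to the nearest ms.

476 ms

H = −Σ pᵢ log₂ pᵢ = 0.25·2 + 0.125·3 + 0.25·2 + 0.25·2 + 0.125·3 = 2.250 bits.
RT = 195 + 125 × 2.250 = 476.25 ms.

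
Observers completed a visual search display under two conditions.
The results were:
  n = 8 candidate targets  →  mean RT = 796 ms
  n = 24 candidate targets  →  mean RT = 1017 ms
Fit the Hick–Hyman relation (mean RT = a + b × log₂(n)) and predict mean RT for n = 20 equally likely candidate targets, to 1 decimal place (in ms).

Solve the two-equation system in a and b:
  b = (1017 − 796) / (log₂ 24 − log₂ 8) = 221 / (4.5850 − 3) = 139.435 ms/bit
  a = 796 − 139.435 × 3 = 377.694 ms
Then RT(20) = 377.694 + 139.435 × log₂ 20 = 377.694 + 139.435 × 4.3219 ≈ 980.324 ms.

980.3 ms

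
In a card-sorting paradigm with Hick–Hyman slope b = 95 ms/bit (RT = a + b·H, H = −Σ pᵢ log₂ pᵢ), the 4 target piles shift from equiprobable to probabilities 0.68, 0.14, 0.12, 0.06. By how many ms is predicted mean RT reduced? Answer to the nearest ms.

The RT saving is b·ΔH. Equiprobable H₀ = log₂(4) = 2.0000 bits; with the given probabilities H = 1.3861 bits.
b·(H₀ − H) = 95 × (2.0000 − 1.3861) = 58.32 ms.

58 ms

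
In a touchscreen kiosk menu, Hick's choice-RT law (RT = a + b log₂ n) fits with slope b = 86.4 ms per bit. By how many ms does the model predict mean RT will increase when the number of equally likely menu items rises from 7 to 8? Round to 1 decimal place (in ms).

16.6 ms

The intercept a cancels: ΔRT = b·(log₂ n₂ − log₂ n₁) = b·log₂(n₂/n₁).
log₂(8) − log₂(7) = 3 − 2.8074 = 0.1926.
ΔRT = 86.4 × 0.1926 = 16.645 ms.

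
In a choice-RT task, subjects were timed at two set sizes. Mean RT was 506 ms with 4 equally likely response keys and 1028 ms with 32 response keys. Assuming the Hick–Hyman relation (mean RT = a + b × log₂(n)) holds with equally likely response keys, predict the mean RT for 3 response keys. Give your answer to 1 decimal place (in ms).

433.8 ms

With log₂ n on the abscissa the relation is linear; from the two conditions:
  b = (1028 − 506) / (log₂ 32 − log₂ 4) = 522 / (5 − 2) = 174.000 ms/bit
  a = 506 − 174.000 × 2 = 158.000 ms
Then RT(3) = 158.000 + 174.000 × log₂ 3 = 158.000 + 174.000 × 1.5850 ≈ 433.783 ms.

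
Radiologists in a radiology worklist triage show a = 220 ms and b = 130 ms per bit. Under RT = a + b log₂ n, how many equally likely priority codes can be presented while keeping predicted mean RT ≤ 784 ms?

20

Set 220 + 130·log₂ n ≤ 784 → log₂ n ≤ (784 − 220)/130 = 4.3385.
So n ≤ 2^4.3385 = 20.231; the largest integer n is 20.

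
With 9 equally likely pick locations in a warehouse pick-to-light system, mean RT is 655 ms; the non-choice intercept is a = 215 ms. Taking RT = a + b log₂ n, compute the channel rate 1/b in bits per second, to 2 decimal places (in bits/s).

7.20 bits/s

Choice component = 655 − 215 = 440 ms over log₂(9) = 3.1699 bits.
b = 440 / 3.1699 = 138.805 ms/bit, so 1/b = 7.204 bits/s.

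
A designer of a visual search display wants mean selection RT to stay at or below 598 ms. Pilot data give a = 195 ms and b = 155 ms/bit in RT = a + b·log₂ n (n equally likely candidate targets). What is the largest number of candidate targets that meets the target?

6

Information budget: (598 − 195)/155 = 2.6000 bits, so n ≤ 2^2.6000 = 6.063 → at most 6.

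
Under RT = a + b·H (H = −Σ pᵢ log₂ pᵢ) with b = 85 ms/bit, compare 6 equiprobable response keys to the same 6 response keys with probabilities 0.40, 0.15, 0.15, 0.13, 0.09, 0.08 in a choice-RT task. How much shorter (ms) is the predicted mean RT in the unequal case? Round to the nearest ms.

21 ms

Equiprobable entropy H₀ = log₂ 6 = 2.5850 bits.
Skewed entropy H = −Σ pᵢ log₂ pᵢ = 2.3367 bits.
ΔRT = b·(H₀ − H) = 85 × 0.2483 = 21.11 ms.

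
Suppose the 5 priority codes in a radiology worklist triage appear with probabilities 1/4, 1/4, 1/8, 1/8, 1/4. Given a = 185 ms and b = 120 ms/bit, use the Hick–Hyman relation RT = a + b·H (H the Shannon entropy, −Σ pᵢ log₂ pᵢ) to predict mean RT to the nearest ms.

455 ms

H = −Σ pᵢ log₂ pᵢ = 0.25·2 + 0.25·2 + 0.125·3 + 0.125·3 + 0.25·2 = 2.250 bits.
RT = 185 + 120 × 2.250 = 455.00 ms.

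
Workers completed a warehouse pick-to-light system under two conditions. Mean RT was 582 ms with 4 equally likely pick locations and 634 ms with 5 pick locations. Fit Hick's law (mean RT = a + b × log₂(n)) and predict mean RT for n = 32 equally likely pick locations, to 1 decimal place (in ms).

1066.6 ms

Fit slope and intercept:
  b = (634 − 582) / (log₂ 5 − log₂ 4) = 52 / (2.3219 − 2) = 161.527 ms/bit
  a = 582 − 161.527 × 2 = 258.946 ms
Then RT(32) = 258.946 + 161.527 × log₂ 32 = 258.946 + 161.527 × 5 ≈ 1066.580 ms.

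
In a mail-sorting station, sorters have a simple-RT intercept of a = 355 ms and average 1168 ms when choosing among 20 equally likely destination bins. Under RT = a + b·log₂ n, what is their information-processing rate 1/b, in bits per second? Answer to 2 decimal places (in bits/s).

b = (1168 − 355)/log₂ 20 = 813/4.3219 = 188.110 ms per bit = 0.18811 s/bit; the reciprocal is 5.316 bits/s.

5.32 bits/s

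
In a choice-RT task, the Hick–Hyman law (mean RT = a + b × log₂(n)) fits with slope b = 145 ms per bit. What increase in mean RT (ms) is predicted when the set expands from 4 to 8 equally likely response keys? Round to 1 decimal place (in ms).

The intercept a cancels: ΔRT = b·(log₂ n₂ − log₂ n₁) = b·log₂(n₂/n₁).
log₂(8) − log₂(4) = log₂(8/4) = log₂(2) = 1.
ΔRT = 145 × 1.0000 = 145.000 ms.

145.0 ms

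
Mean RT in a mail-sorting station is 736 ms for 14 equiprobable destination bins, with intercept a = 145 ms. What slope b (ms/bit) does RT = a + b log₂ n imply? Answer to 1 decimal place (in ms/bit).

155.2 ms/bit

14 alternatives carry log₂ 14 = 3.8074 bits; the choice cost is 736 − 145 = 591 ms, so b = 591/3.8074 = 155.226 ms/bit.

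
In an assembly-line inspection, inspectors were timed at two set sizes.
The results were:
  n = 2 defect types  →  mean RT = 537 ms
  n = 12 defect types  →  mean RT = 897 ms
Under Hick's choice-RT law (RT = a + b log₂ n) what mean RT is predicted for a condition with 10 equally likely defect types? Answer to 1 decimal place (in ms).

With log₂ n on the abscissa the relation is linear; from the two conditions:
  b = (897 − 537) / (log₂ 12 − log₂ 2) = 360 / (3.5850 − 1) = 139.267 ms/bit
  a = 537 − 139.267 × 1 = 397.733 ms
Then RT(10) = 397.733 + 139.267 × log₂ 10 = 397.733 + 139.267 × 3.3219 ≈ 860.368 ms.

860.4 ms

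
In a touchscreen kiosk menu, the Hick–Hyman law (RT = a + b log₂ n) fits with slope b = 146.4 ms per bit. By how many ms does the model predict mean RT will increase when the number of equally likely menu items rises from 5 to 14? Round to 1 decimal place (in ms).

ΔRT = (a + b log₂ n₂) − (a + b log₂ n₁) = b·(log₂ n₂ − log₂ n₁).
log₂(14) − log₂(5) = 3.8074 − 2.3219 = 1.4854.
ΔRT = 146.4 × 1.4854 = 217.466 ms.

217.5 ms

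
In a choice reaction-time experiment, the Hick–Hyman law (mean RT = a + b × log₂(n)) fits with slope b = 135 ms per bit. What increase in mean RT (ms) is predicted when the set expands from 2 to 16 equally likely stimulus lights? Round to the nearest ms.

ΔRT = (a + b log₂ n₂) − (a + b log₂ n₁) = b·(log₂ n₂ − log₂ n₁).
log₂(16) − log₂(2) = log₂(16/2) = log₂(8) = 3.
ΔRT = 135 × 3.0000 = 405.000 ms.

405 ms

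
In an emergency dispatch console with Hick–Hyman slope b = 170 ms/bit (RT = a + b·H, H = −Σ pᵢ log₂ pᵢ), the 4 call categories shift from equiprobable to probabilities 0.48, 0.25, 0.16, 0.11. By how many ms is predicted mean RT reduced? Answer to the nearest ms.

37 ms

Equiprobable entropy H₀ = log₂ 4 = 2.0000 bits.
Skewed entropy H = −Σ pᵢ log₂ pᵢ = 1.7816 bits.
ΔRT = b·(H₀ − H) = 170 × 0.2184 = 37.13 ms.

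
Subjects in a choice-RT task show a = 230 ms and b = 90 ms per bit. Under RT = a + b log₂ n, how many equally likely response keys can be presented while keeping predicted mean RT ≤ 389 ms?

90·log₂ n ≤ 389 − 230 = 159, giving log₂ n ≤ 1.7667 and n ≤ 3.403. The largest whole number is 3.

3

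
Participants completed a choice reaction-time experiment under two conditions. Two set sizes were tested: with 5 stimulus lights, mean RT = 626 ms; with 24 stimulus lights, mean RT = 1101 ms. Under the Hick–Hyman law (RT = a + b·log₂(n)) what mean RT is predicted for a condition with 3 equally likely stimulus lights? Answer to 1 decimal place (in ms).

Solve the two-equation system in a and b:
  b = (1101 − 626) / (log₂ 24 − log₂ 5) = 475 / (4.5850 − 2.3219) = 209.895 ms/bit
  a = 626 − 209.895 × 2.3219 = 138.638 ms
Then RT(3) = 138.638 + 209.895 × log₂ 3 = 138.638 + 209.895 × 1.5850 ≈ 471.314 ms.

471.3 ms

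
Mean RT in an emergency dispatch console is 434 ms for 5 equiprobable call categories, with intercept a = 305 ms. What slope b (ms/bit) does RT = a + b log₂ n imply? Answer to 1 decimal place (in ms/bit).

log₂(5) = 2.3219 bits.
b = (RT − a)/log₂ n = (434 − 305) / 2.3219 = 55.557 ms/bit.

55.6 ms/bit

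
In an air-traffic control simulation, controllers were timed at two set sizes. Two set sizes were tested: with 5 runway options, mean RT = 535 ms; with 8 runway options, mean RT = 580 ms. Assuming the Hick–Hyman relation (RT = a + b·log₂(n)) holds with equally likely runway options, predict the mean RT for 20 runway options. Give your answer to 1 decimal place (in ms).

667.7 ms

Solve the two-equation system in a and b:
  b = (580 − 535) / (log₂ 8 − log₂ 5) = 45 / (3 − 2.3219) = 66.365 ms/bit
  a = 535 − 66.365 × 2.3219 = 380.906 ms
Then RT(20) = 380.906 + 66.365 × log₂ 20 = 380.906 + 66.365 × 4.3219 ≈ 667.729 ms.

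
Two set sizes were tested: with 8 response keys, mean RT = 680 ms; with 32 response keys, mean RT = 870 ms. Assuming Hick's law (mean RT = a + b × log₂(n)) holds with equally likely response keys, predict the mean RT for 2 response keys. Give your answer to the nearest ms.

490 ms

With log₂ n on the abscissa the relation is linear; from the two conditions:
  b = (870 − 680) / (log₂ 32 − log₂ 8) = 190 / (5 − 3) = 95 ms/bit
  a = 680 − 95 × 3 = 395 ms
Then RT(2) = 395 + 95 × log₂ 2 = 395 + 95 × 1 ≈ 490.000 ms.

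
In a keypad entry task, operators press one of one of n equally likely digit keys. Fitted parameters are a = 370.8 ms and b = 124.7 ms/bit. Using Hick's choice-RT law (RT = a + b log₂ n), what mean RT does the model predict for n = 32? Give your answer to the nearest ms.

994 ms

log₂(32) = 5 bits, so RT = 370.8 + 124.7 × 5 ≈ 994.300 ms.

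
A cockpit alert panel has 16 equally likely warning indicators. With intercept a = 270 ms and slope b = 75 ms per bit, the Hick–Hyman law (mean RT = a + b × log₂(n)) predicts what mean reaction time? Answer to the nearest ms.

570 ms

log₂(16) = 4 bits, so RT = 270 + 75 × 4 ≈ 570.000 ms.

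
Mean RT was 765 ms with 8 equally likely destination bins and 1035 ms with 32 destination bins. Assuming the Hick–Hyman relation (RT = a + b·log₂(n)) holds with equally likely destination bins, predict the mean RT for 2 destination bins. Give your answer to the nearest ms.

495 ms

RT is linear in log₂ n, so two points fix the line:
  b = (1035 − 765) / (log₂ 32 − log₂ 8) = 270 / (5 − 3) = 135 ms/bit
  a = 765 − 135 × 3 = 360 ms
Then RT(2) = 360 + 135 × log₂ 2 = 360 + 135 × 1 ≈ 495.000 ms.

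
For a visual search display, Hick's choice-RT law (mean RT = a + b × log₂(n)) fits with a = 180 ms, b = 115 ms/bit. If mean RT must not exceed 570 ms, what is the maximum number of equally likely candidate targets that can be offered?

10

115·log₂ n ≤ 570 − 180 = 390, giving log₂ n ≤ 3.3913 and n ≤ 10.493. The largest whole number is 10.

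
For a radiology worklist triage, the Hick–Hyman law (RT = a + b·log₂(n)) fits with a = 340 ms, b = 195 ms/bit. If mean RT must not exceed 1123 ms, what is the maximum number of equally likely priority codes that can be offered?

Information budget: (1123 − 340)/195 = 4.0154 bits, so n ≤ 2^4.0154 = 16.172 → at most 16.

16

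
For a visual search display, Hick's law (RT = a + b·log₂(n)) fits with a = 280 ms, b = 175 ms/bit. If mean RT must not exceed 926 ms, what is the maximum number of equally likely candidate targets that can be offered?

12

Information budget: (926 − 280)/175 = 3.6914 bits, so n ≤ 2^3.6914 = 12.919 → at most 12.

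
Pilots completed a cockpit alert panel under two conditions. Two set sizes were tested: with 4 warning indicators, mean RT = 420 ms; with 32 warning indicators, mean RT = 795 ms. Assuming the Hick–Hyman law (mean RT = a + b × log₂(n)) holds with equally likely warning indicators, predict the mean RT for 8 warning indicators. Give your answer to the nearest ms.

545 ms

Solve the two-equation system in a and b:
  b = (795 − 420) / (log₂ 32 − log₂ 4) = 375 / (5 − 2) = 125 ms/bit
  a = 420 − 125 × 2 = 170 ms
Then RT(8) = 170 + 125 × log₂ 8 = 170 + 125 × 3 ≈ 545.000 ms.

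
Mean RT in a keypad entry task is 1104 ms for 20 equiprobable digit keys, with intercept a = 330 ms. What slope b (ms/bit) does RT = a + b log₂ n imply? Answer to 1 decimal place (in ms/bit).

179.1 ms/bit

log₂(20) = 4.3219 bits.
b = (RT − a)/log₂ n = (1104 − 330) / 4.3219 = 179.087 ms/bit.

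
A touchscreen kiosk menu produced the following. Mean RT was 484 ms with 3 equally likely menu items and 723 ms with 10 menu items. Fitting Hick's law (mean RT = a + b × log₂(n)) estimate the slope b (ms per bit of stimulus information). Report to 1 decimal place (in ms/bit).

The slope on a log₂ axis is (723 − 484) / (3.3219 − 1.5850) = 137.596 ms/bit.

137.6 ms/bit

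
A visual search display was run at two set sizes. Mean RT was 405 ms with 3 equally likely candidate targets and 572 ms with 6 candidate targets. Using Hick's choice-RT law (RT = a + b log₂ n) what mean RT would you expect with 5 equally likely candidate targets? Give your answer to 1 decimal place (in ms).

RT is linear in log₂ n, so two points fix the line:
  b = (572 − 405) / (log₂ 6 − log₂ 3) = 167 / (2.5850 − 1.5850) = 167.000 ms/bit
  a = 405 − 167.000 × 1.5850 = 140.311 ms
Then RT(5) = 140.311 + 167.000 × log₂ 5 = 140.311 + 167.000 × 2.3219 ≈ 528.073 ms.

528.1 ms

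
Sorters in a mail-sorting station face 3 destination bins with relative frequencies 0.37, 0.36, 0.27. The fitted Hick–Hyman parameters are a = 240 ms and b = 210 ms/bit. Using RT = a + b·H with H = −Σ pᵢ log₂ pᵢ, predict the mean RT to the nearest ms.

Entropy contributions −pᵢ log₂ pᵢ: 0.5307, 0.5306, 0.5100; sum H = 1.5714 bits.
RT = a + bH = 240 + 210·1.5714 = 569.99 ms.

570 ms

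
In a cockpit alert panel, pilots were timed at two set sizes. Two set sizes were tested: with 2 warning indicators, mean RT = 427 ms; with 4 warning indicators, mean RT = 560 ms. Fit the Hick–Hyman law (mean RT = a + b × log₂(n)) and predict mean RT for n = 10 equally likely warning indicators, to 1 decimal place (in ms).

Solve the two-equation system in a and b:
  b = (560 − 427) / (log₂ 4 − log₂ 2) = 133 / (2 − 1) = 133.000 ms/bit
  a = 427 − 133.000 × 1 = 294.000 ms
Then RT(10) = 294.000 + 133.000 × log₂ 10 = 294.000 + 133.000 × 3.3219 ≈ 735.816 ms.

735.8 ms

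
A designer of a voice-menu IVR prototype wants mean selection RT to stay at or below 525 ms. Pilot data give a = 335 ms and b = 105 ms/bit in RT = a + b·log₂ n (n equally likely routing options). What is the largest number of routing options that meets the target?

3

Information budget: (525 − 335)/105 = 1.8095 bits, so n ≤ 2^1.8095 = 3.505 → at most 3.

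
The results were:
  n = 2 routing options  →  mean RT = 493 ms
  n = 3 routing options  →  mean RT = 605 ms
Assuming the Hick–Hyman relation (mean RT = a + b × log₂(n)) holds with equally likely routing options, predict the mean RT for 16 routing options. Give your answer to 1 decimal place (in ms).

Solve the two-equation system in a and b:
  b = (605 − 493) / (log₂ 3 − log₂ 2) = 112 / (1.5850 − 1) = 191.465 ms/bit
  a = 493 − 191.465 × 1 = 301.535 ms
Then RT(16) = 301.535 + 191.465 × log₂ 16 = 301.535 + 191.465 × 4 ≈ 1067.396 ms.

1067.4 ms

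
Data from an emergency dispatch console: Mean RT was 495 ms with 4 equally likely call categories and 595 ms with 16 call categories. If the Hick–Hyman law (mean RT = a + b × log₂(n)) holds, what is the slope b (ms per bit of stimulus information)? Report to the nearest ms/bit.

b = (RT₂ − RT₁)/(log₂ n₂ − log₂ n₁) = (595 − 495)/(4 − 2) = 50 ms/bit.

50 ms/bit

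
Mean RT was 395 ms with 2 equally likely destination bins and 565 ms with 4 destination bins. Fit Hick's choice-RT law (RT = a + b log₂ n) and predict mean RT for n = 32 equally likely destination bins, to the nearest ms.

Solve the two-equation system in a and b:
  b = (565 − 395) / (log₂ 4 − log₂ 2) = 170 / (2 − 1) = 170 ms/bit
  a = 395 − 170 × 1 = 225 ms
Then RT(32) = 225 + 170 × log₂ 32 = 225 + 170 × 5 ≈ 1075.000 ms.

1075 ms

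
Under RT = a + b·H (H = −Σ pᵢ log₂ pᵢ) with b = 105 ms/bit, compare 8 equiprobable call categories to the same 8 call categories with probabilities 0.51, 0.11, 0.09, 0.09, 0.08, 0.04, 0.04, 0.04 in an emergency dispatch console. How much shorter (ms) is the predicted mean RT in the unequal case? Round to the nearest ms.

Equiprobable entropy H₀ = log₂ 8 = 3.0000 bits.
Skewed entropy H = −Σ pᵢ log₂ pᵢ = 2.3198 bits.
ΔRT = b·(H₀ − H) = 105 × 0.6802 = 71.42 ms.

71 ms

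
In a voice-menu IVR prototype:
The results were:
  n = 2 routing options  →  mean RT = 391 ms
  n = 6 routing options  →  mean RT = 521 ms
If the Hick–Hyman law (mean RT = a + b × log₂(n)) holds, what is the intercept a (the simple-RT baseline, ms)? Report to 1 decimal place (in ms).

The slope on a log₂ axis is (521 − 391) / (2.5850 − 1) = 82.021 ms/bit.
a = RT₁ − b·log₂ n₁ = 391 − 82.021 × 1 = 308.979 ms.

309.0 ms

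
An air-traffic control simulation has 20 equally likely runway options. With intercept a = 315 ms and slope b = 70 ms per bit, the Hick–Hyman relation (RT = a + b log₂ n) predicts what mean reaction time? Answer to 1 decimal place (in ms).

617.5 ms

log₂(20) = 4.3219 bits, so RT = 315 + 70 × 4.3219 ≈ 617.535 ms.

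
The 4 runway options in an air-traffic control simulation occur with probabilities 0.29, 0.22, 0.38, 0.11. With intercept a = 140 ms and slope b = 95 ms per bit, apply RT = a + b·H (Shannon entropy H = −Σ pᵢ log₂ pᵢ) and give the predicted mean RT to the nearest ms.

319 ms

H = 0.29·log₂(1/0.29) + 0.22·log₂(1/0.22) + 0.38·log₂(1/0.38) + 0.11·log₂(1/0.11) = 1.8792 bits.
RT = 140 + 95 × 1.8792 = 318.53 ms.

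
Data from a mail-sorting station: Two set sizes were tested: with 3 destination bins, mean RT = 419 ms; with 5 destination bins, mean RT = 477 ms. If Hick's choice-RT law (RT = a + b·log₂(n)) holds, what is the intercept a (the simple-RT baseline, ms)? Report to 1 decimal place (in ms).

294.3 ms

b = (RT₂ − RT₁)/(log₂ n₂ − log₂ n₁) = (477 − 419)/(2.3219 − 1.5850) = 78.701 ms/bit.
Intercept: a = 419 − 78.701·log₂(3) = 294.262 ms.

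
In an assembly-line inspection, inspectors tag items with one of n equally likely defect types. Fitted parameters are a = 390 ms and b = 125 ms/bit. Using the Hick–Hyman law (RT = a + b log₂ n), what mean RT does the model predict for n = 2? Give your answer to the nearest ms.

log₂(2) = 1 bits, so RT = 390 + 125 × 1 ≈ 515.000 ms.

515 ms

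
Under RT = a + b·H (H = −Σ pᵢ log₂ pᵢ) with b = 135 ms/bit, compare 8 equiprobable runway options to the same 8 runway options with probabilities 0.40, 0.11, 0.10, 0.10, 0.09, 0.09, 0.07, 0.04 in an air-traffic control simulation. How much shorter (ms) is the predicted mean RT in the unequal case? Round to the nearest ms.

51 ms

Equiprobable entropy H₀ = log₂ 8 = 3.0000 bits.
Skewed entropy H = −Σ pᵢ log₂ pᵢ = 2.6231 bits.
ΔRT = b·(H₀ − H) = 135 × 0.3769 = 50.89 ms.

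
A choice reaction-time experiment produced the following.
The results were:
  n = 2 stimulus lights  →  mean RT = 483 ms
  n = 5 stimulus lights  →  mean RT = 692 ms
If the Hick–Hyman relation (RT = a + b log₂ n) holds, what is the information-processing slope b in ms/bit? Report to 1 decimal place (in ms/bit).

158.1 ms/bit

b = (RT₂ − RT₁)/(log₂ n₂ − log₂ n₁) = (692 − 483)/(2.3219 − 1) = 158.102 ms/bit.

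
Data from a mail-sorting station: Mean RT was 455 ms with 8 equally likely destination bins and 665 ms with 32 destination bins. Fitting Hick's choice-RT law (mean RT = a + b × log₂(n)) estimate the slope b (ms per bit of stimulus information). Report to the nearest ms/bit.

105 ms/bit

Slope: b = (665 − 455) / (log₂ 32 − log₂ 8) = 210/2.0000 = 105 ms/bit.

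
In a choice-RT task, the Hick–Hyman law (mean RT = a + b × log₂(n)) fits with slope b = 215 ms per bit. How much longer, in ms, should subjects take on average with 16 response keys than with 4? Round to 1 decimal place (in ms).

ΔRT = (a + b log₂ n₂) − (a + b log₂ n₁) = b·(log₂ n₂ − log₂ n₁).
log₂(16) − log₂(4) = log₂(16/4) = log₂(4) = 2.
ΔRT = 215 × 2.0000 = 430.000 ms.

430.0 ms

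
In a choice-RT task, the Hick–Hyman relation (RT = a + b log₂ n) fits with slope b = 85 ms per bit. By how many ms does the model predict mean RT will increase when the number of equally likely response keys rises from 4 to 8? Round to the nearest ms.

The intercept a cancels: ΔRT = b·(log₂ n₂ − log₂ n₁) = b·log₂(n₂/n₁).
log₂(8) − log₂(4) = log₂(8/4) = log₂(2) = 1.
ΔRT = 85 × 1.0000 = 85.000 ms.

85 ms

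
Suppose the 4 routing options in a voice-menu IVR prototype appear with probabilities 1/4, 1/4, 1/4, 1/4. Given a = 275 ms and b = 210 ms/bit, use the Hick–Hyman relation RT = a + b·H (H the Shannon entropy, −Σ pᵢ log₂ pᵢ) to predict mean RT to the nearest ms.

Each term −pᵢ log₂ pᵢ: 0.25·2 + 0.25·2 + 0.25·2 + 0.25·2; summed, H = 2.000 bits.
Mean RT = a + bH = 275 + 210·2.000 = 695.00 ms.

695 ms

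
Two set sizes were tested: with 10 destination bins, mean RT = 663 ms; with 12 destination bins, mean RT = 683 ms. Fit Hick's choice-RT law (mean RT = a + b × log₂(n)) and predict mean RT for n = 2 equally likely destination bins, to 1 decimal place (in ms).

486.5 ms

Fit slope and intercept:
  b = (683 − 663) / (log₂ 12 − log₂ 10) = 20 / (3.5850 − 3.3219) = 76.036 ms/bit
  a = 663 − 76.036 × 3.3219 = 410.415 ms
Then RT(2) = 410.415 + 76.036 × log₂ 2 = 410.415 + 76.036 × 1 ≈ 486.451 ms.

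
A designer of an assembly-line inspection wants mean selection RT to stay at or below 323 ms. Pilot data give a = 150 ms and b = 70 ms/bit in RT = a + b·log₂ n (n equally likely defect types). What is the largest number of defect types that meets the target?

Set 150 + 70·log₂ n ≤ 323 → log₂ n ≤ (323 − 150)/70 = 2.4714.
So n ≤ 2^2.4714 = 5.546; the largest integer n is 5.

5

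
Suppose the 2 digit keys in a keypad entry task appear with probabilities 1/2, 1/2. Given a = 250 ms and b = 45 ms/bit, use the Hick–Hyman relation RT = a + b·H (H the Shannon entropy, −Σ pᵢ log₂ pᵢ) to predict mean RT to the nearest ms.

295 ms

Each term −pᵢ log₂ pᵢ: 0.5·1 + 0.5·1; summed, H = 1.000 bits.
Mean RT = a + bH = 250 + 45·1.000 = 295.00 ms.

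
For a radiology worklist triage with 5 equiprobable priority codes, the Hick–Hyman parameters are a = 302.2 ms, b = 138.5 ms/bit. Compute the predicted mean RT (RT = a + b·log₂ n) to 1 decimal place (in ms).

623.8 ms

log₂(5) = 2.3219 bits, so RT = 302.2 + 138.5 × 2.3219 ≈ 623.787 ms.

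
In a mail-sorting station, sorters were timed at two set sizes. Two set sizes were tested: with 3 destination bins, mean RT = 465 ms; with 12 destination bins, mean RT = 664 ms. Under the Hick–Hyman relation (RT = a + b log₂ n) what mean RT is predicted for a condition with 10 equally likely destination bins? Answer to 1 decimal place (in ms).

Fit slope and intercept:
  b = (664 − 465) / (log₂ 12 − log₂ 3) = 199 / (3.5850 − 1.5850) = 99.500 ms/bit
  a = 465 − 99.500 × 1.5850 = 307.296 ms
Then RT(10) = 307.296 + 99.500 × log₂ 10 = 307.296 + 99.500 × 3.3219 ≈ 637.828 ms.

637.8 ms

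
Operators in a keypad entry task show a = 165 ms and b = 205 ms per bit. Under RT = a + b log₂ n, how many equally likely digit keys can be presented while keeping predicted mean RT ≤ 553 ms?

3

Information budget: (553 − 165)/205 = 1.8927 bits, so n ≤ 2^1.8927 = 3.713 → at most 3.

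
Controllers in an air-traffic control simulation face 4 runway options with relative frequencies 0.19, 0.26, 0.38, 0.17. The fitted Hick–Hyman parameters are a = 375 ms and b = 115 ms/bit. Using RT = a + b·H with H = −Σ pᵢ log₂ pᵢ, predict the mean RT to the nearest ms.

Entropy contributions −pᵢ log₂ pᵢ: 0.4552, 0.5053, 0.5305, 0.4346; sum H = 1.9256 bits.
RT = a + bH = 375 + 115·1.9256 = 596.44 ms.

596 ms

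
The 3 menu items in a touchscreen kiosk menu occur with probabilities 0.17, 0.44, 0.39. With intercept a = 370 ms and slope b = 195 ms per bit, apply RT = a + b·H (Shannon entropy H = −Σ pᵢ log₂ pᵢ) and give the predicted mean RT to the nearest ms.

Entropy contributions −pᵢ log₂ pᵢ: 0.4346, 0.5211, 0.5298; sum H = 1.4855 bits.
RT = a + bH = 370 + 195·1.4855 = 659.68 ms.

660 ms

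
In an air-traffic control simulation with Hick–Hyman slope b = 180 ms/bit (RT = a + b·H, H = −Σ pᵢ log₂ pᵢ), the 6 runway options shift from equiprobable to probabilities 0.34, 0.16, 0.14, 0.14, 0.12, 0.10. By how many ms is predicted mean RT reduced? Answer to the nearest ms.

Equiprobable entropy H₀ = log₂ 6 = 2.5850 bits.
Skewed entropy H = −Σ pᵢ log₂ pᵢ = 2.4457 bits.
ΔRT = b·(H₀ − H) = 180 × 0.1393 = 25.07 ms.

25 ms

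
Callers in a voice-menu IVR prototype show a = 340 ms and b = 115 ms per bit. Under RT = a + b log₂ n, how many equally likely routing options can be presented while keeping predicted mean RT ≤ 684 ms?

7

Set 340 + 115·log₂ n ≤ 684 → log₂ n ≤ (684 − 340)/115 = 2.9913.
So n ≤ 2^2.9913 = 7.952; the largest integer n is 7.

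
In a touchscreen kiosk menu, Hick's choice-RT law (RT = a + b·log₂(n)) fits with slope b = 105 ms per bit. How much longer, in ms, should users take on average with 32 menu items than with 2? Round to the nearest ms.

420 ms

The intercept a cancels: ΔRT = b·(log₂ n₂ − log₂ n₁) = b·log₂(n₂/n₁).
log₂(32) − log₂(2) = log₂(32/2) = log₂(16) = 4.
ΔRT = 105 × 4.0000 = 420.000 ms.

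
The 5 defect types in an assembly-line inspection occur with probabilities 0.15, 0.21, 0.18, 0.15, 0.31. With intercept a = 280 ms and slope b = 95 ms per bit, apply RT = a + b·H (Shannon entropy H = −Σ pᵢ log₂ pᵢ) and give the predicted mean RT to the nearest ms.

495 ms

Entropy contributions −pᵢ log₂ pᵢ: 0.4105, 0.4728, 0.4453, 0.4105, 0.5238; sum H = 2.2630 bits.
RT = a + bH = 280 + 95·2.2630 = 494.99 ms.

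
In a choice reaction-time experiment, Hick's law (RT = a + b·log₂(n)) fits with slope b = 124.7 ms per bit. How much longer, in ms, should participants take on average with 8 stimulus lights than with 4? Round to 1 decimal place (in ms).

124.7 ms

ΔRT = (a + b log₂ n₂) − (a + b log₂ n₁) = b·(log₂ n₂ − log₂ n₁).
log₂(8) − log₂(4) = log₂(8/4) = log₂(2) = 1.
ΔRT = 124.7 × 1.0000 = 124.700 ms.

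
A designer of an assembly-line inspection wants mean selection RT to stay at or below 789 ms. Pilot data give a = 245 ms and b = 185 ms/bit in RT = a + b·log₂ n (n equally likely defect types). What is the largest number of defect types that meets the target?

7

Set 245 + 185·log₂ n ≤ 789 → log₂ n ≤ (789 − 245)/185 = 2.9405.
So n ≤ 2^2.9405 = 7.677; the largest integer n is 7.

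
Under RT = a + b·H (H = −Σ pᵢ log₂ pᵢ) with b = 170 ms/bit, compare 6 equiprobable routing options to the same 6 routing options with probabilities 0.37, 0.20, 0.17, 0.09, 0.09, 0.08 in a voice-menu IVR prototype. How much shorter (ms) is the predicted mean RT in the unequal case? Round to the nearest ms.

41 ms

The RT saving is b·ΔH. Equiprobable H₀ = log₂(6) = 2.5850 bits; with the given probabilities H = 2.3465 bits.
b·(H₀ − H) = 170 × (2.5850 − 2.3465) = 40.54 ms.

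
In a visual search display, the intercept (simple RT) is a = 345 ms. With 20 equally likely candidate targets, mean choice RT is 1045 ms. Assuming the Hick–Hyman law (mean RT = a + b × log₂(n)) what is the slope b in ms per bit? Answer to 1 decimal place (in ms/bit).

log₂(20) = 4.3219 bits.
b = (RT − a)/log₂ n = (1045 − 345) / 4.3219 = 161.965 ms/bit.

162.0 ms/bit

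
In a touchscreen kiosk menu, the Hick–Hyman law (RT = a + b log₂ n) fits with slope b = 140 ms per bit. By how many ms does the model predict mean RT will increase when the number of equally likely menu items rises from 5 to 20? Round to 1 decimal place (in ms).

ΔRT = (a + b log₂ n₂) − (a + b log₂ n₁) = b·(log₂ n₂ − log₂ n₁).
log₂(20) − log₂(5) = log₂(20/5) = log₂(4) = 2.
ΔRT = 140 × 2.0000 = 280.000 ms.

280.0 ms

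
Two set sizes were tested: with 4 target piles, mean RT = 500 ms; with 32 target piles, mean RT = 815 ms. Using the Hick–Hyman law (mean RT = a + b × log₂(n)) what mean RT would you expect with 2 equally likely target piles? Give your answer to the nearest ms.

Solve the two-equation system in a and b:
  b = (815 − 500) / (log₂ 32 − log₂ 4) = 315 / (5 − 2) = 105 ms/bit
  a = 500 − 105 × 2 = 290 ms
Then RT(2) = 290 + 105 × log₂ 2 = 290 + 105 × 1 ≈ 395.000 ms.

395 ms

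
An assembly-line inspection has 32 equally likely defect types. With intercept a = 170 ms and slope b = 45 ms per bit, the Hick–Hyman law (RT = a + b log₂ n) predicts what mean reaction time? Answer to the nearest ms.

log₂(32) = 5 bits, so RT = 170 + 45 × 5 ≈ 395.000 ms.

395 ms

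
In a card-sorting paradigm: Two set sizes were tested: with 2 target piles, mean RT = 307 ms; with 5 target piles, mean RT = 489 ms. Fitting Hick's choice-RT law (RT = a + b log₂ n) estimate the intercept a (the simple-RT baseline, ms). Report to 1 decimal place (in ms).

b = (RT₂ − RT₁)/(log₂ n₂ − log₂ n₁) = (489 − 307)/(2.3219 − 1) = 137.678 ms/bit.
Intercept: a = 307 − 137.678·log₂(2) = 169.322 ms.

169.3 ms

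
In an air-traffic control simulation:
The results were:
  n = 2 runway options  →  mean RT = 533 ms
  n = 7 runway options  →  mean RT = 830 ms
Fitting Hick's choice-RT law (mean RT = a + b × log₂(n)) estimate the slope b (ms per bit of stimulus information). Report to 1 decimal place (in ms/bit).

Slope: b = (830 − 533) / (log₂ 7 − log₂ 2) = 297/1.8074 = 164.329 ms/bit.

164.3 ms/bit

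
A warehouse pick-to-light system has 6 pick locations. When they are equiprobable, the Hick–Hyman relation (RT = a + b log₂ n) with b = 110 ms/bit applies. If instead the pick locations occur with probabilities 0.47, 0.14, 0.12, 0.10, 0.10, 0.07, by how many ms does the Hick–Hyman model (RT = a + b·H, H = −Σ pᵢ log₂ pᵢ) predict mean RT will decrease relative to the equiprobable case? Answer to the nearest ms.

41 ms

The RT saving is b·ΔH. Equiprobable H₀ = log₂(6) = 2.5850 bits; with the given probabilities H = 2.2091 bits.
b·(H₀ − H) = 110 × (2.5850 − 2.2091) = 41.35 ms.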